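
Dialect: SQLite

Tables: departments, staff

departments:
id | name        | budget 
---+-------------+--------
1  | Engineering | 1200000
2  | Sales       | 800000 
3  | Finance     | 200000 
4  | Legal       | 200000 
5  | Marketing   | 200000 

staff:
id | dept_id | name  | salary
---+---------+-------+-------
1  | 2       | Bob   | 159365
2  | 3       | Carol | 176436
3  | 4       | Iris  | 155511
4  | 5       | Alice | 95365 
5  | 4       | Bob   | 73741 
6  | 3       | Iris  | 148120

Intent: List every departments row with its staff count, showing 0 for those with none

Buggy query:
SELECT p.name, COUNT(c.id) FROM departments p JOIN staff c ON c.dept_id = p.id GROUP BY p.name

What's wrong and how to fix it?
Bug: An inner join excludes parents with zero children

Fix: Switch to LEFT JOIN to retain unmatched parent rows

Corrected query:
SELECT p.name, COUNT(c.id) FROM departments p LEFT JOIN staff c ON c.dept_id = p.id GROUP BY p.name

Result:
name        | COUNT(c.id)
------------+------------
Engineering | 0          
Finance     | 2          
Legal       | 2          
Marketing   | 1          
Sales       | 1          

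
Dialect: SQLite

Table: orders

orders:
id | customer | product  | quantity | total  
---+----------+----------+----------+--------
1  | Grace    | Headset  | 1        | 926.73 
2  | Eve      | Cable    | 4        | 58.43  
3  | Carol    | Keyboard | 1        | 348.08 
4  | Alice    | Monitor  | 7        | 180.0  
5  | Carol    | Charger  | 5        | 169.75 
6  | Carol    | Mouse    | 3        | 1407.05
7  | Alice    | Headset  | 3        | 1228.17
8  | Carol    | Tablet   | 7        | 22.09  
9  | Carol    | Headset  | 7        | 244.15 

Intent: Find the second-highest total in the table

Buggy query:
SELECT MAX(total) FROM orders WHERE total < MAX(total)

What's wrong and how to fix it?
Bug: The inner MAX is an aggregate inside WHERE, which is not allowed

Fix: Compute the overall MAX in a subquery, then take MAX of rows below it

Corrected query:
SELECT MAX(total) FROM orders WHERE total < (SELECT MAX(total) FROM orders)

Result:
MAX(total)
----------
1228.17   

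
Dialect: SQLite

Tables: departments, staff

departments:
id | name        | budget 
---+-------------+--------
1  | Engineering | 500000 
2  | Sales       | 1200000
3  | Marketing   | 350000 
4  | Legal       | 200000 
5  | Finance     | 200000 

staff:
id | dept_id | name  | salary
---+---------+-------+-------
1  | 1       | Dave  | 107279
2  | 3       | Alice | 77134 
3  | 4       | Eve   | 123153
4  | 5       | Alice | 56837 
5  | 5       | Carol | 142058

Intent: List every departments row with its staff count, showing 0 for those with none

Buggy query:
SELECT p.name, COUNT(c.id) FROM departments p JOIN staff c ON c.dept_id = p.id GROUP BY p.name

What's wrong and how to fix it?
Bug: An inner join excludes parents with zero children

Fix: Switch to LEFT JOIN to retain unmatched parent rows

Corrected query:
SELECT p.name, COUNT(c.id) FROM departments p LEFT JOIN staff c ON c.dept_id = p.id GROUP BY p.name

Result:
name        | COUNT(c.id)
------------+------------
Engineering | 1          
Finance     | 2          
Legal       | 1          
Marketing   | 1          
Sales       | 0          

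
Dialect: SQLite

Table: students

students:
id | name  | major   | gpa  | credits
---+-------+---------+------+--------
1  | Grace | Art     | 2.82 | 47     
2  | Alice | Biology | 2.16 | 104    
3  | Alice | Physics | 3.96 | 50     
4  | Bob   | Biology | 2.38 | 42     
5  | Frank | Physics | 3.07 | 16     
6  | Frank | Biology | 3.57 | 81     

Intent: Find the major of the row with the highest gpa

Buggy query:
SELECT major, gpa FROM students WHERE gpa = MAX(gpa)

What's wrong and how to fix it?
Bug: MAX(gpa) is an aggregate and cannot be used directly in WHERE

Fix: Use a subquery: WHERE gpa = (SELECT MAX(gpa) FROM students)

Corrected query:
SELECT major, gpa FROM students WHERE gpa = (SELECT MAX(gpa) FROM students)

Result:
major   | gpa 
--------+-----
Physics | 3.96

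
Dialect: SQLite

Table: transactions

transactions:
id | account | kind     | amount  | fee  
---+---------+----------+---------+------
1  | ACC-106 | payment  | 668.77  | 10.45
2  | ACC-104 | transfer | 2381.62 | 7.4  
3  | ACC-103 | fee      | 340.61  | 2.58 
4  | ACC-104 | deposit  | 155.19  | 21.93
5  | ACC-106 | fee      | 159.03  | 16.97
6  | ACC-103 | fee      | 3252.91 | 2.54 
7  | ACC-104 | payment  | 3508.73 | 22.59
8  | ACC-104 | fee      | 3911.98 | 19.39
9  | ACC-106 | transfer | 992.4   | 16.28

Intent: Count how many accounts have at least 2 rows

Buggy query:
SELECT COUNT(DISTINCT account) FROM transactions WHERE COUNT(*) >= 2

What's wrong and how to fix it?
Bug: WHERE filters individual rows, not groups, so a group-level COUNT is invalid there

Fix: Use a subquery that GROUPs and filters with HAVING, then count its rows

Corrected query:
SELECT COUNT(*) FROM (SELECT account FROM transactions GROUP BY account HAVING COUNT(*) >= 2)

Result:
COUNT(*)
--------
3       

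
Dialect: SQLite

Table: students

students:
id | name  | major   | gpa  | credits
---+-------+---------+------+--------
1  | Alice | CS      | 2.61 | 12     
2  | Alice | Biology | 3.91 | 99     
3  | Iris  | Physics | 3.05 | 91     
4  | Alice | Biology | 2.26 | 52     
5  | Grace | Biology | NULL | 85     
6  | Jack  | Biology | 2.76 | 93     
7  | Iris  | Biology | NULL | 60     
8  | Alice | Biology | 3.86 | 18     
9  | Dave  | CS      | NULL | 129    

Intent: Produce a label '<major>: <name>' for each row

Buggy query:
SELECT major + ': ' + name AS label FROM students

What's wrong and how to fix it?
Bug: '+' is numeric addition; on text columns SQLite converts them to 0 instead of concatenating

Fix: Use the || operator for string concatenation

Corrected query:
SELECT major || ': ' || name AS label FROM students

Result:
label         
--------------
CS: Alice     
Biology: Alice
Physics: Iris 
Biology: Alice
Biology: Grace
Biology: Jack 
Biology: Iris 
Biology: Alice
CS: Dave      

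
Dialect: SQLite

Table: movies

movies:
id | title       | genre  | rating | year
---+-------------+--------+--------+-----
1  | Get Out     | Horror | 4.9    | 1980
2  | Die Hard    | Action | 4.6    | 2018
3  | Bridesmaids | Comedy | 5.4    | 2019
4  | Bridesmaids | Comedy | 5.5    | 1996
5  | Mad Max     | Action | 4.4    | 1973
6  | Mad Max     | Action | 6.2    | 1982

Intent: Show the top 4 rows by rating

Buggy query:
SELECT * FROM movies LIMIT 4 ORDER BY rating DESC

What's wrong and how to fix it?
Bug: LIMIT must come after ORDER BY

Fix: Swap the clauses: ORDER BY first, then LIMIT

Corrected query:
SELECT * FROM movies ORDER BY rating DESC LIMIT 4

Result:
id | title       | genre  | rating | year
---+-------------+--------+--------+-----
6  | Mad Max     | Action | 6.2    | 1982
4  | Bridesmaids | Comedy | 5.5    | 1996
3  | Bridesmaids | Comedy | 5.4    | 2019
1  | Get Out     | Horror | 4.9    | 1980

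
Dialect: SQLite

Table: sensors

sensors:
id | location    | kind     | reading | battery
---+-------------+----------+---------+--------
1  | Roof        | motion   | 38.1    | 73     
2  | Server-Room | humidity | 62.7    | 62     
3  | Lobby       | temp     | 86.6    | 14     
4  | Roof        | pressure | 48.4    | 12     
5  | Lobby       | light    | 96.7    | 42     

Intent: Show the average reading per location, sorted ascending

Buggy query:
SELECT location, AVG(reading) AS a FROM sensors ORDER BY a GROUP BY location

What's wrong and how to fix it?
Bug: GROUP BY must precede ORDER BY

Fix: Move ORDER BY to the end, after GROUP BY

Corrected query:
SELECT location, AVG(reading) AS a FROM sensors GROUP BY location ORDER BY a

Result:
location    | a    
------------+------
Roof        | 43.25
Server-Room | 62.7 
Lobby       | 91.65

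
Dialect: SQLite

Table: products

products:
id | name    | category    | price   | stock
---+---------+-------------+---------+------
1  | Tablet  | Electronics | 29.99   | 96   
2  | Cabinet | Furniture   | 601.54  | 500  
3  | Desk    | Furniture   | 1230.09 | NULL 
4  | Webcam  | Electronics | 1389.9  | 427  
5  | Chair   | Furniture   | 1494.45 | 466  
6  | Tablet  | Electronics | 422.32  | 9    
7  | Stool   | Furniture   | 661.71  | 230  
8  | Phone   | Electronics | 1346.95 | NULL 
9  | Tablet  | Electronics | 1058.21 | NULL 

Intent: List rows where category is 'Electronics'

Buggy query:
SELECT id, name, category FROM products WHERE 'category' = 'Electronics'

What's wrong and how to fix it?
Bug: 'category' in single quotes is a string literal, not the column; the comparison is literal-vs-literal and never true

Fix: Reference the column as category without single quotes

Corrected query:
SELECT id, name, category FROM products WHERE category = 'Electronics'

Result:
id | name   | category   
---+--------+------------
1  | Tablet | Electronics
4  | Webcam | Electronics
6  | Tablet | Electronics
8  | Phone  | Electronics
9  | Tablet | Electronics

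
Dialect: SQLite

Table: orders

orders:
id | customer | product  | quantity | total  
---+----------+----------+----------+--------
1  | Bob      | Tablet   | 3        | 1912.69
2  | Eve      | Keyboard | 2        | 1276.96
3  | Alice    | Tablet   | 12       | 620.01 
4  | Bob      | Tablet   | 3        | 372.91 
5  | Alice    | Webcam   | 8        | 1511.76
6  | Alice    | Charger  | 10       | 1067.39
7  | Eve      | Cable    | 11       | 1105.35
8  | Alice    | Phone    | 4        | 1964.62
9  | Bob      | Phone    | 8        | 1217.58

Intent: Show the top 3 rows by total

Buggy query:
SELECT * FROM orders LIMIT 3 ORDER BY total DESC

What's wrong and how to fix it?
Bug: ORDER BY cannot follow LIMIT; LIMIT is the final clause

Fix: Swap the clauses: ORDER BY first, then LIMIT

Corrected query:
SELECT * FROM orders ORDER BY total DESC LIMIT 3

Result:
id | customer | product | quantity | total  
---+----------+---------+----------+--------
8  | Alice    | Phone   | 4        | 1964.62
1  | Bob      | Tablet  | 3        | 1912.69
5  | Alice    | Webcam  | 8        | 1511.76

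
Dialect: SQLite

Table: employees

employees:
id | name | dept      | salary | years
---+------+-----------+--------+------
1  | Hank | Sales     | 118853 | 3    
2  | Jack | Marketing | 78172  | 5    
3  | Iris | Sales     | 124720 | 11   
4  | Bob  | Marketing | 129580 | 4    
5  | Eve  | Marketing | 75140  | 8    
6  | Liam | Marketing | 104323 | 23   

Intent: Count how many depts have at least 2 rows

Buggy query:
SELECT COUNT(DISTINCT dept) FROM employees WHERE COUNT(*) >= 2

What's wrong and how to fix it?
Bug: WHERE filters individual rows, not groups, so a group-level COUNT is invalid there

Fix: Group first with HAVING COUNT(*) >= 2, then COUNT the resulting groups

Corrected query:
SELECT COUNT(*) FROM (SELECT dept FROM employees GROUP BY dept HAVING COUNT(*) >= 2)

Result:
COUNT(*)
--------
2       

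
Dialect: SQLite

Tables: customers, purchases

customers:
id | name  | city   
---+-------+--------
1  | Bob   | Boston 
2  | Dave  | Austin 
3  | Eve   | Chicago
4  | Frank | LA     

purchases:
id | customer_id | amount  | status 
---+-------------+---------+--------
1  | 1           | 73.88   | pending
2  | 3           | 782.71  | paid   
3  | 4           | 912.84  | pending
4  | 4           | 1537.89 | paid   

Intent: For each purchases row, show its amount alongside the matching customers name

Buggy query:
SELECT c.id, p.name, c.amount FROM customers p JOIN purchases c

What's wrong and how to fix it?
Bug: JOIN with no ON clause produces a cartesian product; every purchases row pairs with every customers row

Fix: Add ON c.customer_id = p.id to the JOIN

Corrected query:
SELECT c.id, p.name, c.amount FROM customers p JOIN purchases c ON c.customer_id = p.id

Result:
id | name  | amount 
---+-------+--------
1  | Bob   | 73.88  
2  | Eve   | 782.71 
3  | Frank | 912.84 
4  | Frank | 1537.89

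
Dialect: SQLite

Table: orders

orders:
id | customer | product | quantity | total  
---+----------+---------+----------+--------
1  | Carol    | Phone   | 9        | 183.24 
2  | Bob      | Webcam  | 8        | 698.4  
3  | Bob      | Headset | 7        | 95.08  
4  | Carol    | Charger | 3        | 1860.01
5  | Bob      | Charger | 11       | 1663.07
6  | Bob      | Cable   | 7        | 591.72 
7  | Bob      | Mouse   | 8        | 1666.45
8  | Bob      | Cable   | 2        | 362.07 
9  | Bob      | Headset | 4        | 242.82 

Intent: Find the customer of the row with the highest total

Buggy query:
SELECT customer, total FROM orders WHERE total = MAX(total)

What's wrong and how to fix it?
Bug: MAX(total) is an aggregate and cannot be used directly in WHERE

Fix: Wrap MAX in a scalar subquery so WHERE compares against a single value

Corrected query:
SELECT customer, total FROM orders WHERE total = (SELECT MAX(total) FROM orders)

Result:
customer | total  
---------+--------
Carol    | 1860.01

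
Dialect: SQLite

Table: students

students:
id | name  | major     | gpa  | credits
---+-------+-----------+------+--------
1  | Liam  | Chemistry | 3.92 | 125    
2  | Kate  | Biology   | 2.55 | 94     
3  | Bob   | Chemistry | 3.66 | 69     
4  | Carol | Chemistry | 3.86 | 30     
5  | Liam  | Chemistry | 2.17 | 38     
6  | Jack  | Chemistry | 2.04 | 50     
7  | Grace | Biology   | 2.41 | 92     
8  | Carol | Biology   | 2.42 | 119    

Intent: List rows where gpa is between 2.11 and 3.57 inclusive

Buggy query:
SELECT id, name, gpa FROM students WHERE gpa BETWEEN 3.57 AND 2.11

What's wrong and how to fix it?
Bug: BETWEEN expects the lower bound first; with 3.57 AND 2.11 the range is empty

Fix: Swap the bounds so the smaller value comes first

Corrected query:
SELECT id, name, gpa FROM students WHERE gpa BETWEEN 2.11 AND 3.57

Result:
id | name  | gpa 
---+-------+-----
2  | Kate  | 2.55
5  | Liam  | 2.17
7  | Grace | 2.41
8  | Carol | 2.42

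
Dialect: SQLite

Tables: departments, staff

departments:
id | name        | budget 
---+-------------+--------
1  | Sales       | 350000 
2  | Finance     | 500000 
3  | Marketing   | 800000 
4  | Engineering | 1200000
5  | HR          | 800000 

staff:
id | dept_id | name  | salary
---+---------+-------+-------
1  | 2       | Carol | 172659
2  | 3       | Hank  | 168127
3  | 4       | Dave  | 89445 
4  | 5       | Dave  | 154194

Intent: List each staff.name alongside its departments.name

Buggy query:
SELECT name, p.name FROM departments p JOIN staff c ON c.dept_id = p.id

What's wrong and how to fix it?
Bug: Both tables have a 'name' column; the unqualified reference is ambiguous

Fix: Qualify the column with its table alias (c.name)

Corrected query:
SELECT c.name, p.name FROM departments p JOIN staff c ON c.dept_id = p.id

Result:
name  | name       
------+------------
Carol | Finance    
Hank  | Marketing  
Dave  | Engineering
Dave  | HR         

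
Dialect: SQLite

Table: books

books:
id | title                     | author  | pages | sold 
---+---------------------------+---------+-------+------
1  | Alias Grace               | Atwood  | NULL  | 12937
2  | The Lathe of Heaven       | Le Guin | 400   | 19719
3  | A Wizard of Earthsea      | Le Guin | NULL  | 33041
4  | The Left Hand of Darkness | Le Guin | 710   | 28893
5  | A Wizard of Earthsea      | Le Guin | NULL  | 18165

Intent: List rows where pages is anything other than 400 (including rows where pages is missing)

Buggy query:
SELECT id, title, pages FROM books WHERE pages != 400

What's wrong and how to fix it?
Bug: 'pages != 400' is unknown when pages is NULL, so NULL rows are silently excluded

Fix: Add an explicit OR pages IS NULL to include the missing-value rows

Corrected query:
SELECT id, title, pages FROM books WHERE pages != 400 OR pages IS NULL

Result:
id | title                     | pages
---+---------------------------+------
1  | Alias Grace               | NULL 
3  | A Wizard of Earthsea      | NULL 
4  | The Left Hand of Darkness | 710  
5  | A Wizard of Earthsea      | NULL 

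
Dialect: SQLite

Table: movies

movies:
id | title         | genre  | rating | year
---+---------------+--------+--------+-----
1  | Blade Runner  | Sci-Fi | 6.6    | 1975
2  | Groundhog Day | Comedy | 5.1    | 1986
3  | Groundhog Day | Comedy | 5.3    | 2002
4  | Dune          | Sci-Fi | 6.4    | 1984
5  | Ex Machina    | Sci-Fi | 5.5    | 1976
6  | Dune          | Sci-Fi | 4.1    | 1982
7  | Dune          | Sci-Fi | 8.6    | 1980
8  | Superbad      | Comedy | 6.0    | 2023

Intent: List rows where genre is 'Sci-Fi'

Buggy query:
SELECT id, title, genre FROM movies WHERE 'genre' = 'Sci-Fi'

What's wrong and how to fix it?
Bug: 'genre' in single quotes is a string literal, not the column; the comparison is literal-vs-literal and never true

Fix: Reference the column as genre without single quotes

Corrected query:
SELECT id, title, genre FROM movies WHERE genre = 'Sci-Fi'

Result:
id | title        | genre 
---+--------------+-------
1  | Blade Runner | Sci-Fi
4  | Dune         | Sci-Fi
5  | Ex Machina   | Sci-Fi
6  | Dune         | Sci-Fi
7  | Dune         | Sci-Fi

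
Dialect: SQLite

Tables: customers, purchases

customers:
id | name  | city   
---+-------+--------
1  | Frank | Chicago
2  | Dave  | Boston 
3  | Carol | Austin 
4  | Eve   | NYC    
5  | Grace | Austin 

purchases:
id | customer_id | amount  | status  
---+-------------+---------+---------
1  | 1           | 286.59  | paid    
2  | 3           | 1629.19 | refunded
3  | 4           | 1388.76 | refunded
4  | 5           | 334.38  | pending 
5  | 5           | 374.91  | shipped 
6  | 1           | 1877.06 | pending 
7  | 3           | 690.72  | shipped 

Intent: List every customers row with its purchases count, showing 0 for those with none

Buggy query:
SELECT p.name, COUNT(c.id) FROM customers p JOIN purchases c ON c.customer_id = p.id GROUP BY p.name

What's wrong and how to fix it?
Bug: INNER JOIN drops customers rows that have no matching purchases rows

Fix: Use LEFT JOIN so parents without children still appear (COUNT(c.id) gives 0)

Corrected query:
SELECT p.name, COUNT(c.id) FROM customers p LEFT JOIN purchases c ON c.customer_id = p.id GROUP BY p.name

Result:
name  | COUNT(c.id)
------+------------
Carol | 2          
Dave  | 0          
Eve   | 1          
Frank | 2          
Grace | 2          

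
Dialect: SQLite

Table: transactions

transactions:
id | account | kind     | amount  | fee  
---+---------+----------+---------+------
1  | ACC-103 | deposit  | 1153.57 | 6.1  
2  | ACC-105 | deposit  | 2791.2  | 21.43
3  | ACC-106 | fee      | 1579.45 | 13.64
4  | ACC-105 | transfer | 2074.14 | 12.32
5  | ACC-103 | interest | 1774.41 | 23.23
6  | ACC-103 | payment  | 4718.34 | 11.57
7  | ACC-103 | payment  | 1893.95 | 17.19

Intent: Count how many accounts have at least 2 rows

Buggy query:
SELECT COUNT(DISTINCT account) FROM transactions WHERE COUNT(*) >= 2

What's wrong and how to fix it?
Bug: WHERE filters individual rows, not groups, so a group-level COUNT is invalid there

Fix: Group first with HAVING COUNT(*) >= 2, then COUNT the resulting groups

Corrected query:
SELECT COUNT(*) FROM (SELECT account FROM transactions GROUP BY account HAVING COUNT(*) >= 2)

Result:
COUNT(*)
--------
2       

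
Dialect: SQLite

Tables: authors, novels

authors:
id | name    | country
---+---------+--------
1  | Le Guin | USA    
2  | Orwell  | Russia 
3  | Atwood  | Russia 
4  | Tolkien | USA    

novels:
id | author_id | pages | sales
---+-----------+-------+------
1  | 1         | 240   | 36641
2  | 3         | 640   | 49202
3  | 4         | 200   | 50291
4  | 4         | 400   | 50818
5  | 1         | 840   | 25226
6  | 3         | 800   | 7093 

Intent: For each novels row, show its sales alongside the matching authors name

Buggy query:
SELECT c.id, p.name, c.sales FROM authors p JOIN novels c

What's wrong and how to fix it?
Bug: JOIN with no ON clause produces a cartesian product; every novels row pairs with every authors row

Fix: Specify the join condition linking the foreign key to the parent id

Corrected query:
SELECT c.id, p.name, c.sales FROM authors p JOIN novels c ON c.author_id = p.id

Result:
id | name    | sales
---+---------+------
1  | Le Guin | 36641
2  | Atwood  | 49202
3  | Tolkien | 50291
4  | Tolkien | 50818
5  | Le Guin | 25226
6  | Atwood  | 7093 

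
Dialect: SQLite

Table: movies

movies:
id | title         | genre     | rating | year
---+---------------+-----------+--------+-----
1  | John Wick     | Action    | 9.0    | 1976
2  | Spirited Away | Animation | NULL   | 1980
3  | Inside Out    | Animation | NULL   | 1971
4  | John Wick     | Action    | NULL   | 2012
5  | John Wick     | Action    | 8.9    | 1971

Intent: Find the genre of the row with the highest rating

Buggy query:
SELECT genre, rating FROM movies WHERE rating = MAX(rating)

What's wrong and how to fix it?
Bug: MAX(rating) is an aggregate and cannot be used directly in WHERE

Fix: Use a subquery: WHERE rating = (SELECT MAX(rating) FROM movies)

Corrected query:
SELECT genre, rating FROM movies WHERE rating = (SELECT MAX(rating) FROM movies)

Result:
genre  | rating
-------+-------
Action | 9     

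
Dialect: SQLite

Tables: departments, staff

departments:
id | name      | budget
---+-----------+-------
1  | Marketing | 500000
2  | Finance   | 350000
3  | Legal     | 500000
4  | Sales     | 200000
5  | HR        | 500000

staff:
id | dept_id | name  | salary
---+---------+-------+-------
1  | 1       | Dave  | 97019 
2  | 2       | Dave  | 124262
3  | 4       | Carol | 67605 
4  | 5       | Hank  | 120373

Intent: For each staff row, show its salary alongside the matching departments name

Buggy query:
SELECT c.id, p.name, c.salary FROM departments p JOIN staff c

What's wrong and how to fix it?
Bug: Missing join condition: each staff row is matched to all departments rows instead of just its own

Fix: Specify the join condition linking the foreign key to the parent id

Corrected query:
SELECT c.id, p.name, c.salary FROM departments p JOIN staff c ON c.dept_id = p.id

Result:
id | name      | salary
---+-----------+-------
1  | Marketing | 97019 
2  | Finance   | 124262
3  | Sales     | 67605 
4  | HR        | 120373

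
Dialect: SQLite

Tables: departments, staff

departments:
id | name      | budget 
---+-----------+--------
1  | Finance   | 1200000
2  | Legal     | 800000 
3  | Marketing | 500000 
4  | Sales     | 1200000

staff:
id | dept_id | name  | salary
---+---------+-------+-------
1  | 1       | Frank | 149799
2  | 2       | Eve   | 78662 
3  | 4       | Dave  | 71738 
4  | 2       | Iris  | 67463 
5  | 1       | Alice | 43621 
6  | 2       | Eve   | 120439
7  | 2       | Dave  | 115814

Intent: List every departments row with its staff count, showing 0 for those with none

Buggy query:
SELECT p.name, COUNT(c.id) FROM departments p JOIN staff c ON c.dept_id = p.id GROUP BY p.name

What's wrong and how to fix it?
Bug: An inner join excludes parents with zero children

Fix: Use LEFT JOIN so parents without children still appear (COUNT(c.id) gives 0)

Corrected query:
SELECT p.name, COUNT(c.id) FROM departments p LEFT JOIN staff c ON c.dept_id = p.id GROUP BY p.name

Result:
name      | COUNT(c.id)
----------+------------
Finance   | 2          
Legal     | 4          
Marketing | 0          
Sales     | 1          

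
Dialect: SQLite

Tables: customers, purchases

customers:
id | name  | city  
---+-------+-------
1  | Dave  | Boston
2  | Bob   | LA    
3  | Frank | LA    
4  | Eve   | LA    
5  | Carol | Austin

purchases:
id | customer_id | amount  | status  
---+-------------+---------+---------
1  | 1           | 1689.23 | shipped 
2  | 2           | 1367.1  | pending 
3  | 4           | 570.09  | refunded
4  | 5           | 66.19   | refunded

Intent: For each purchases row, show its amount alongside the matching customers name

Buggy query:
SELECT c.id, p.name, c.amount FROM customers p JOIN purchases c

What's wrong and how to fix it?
Bug: Missing join condition: each purchases row is matched to all customers rows instead of just its own

Fix: Add ON c.customer_id = p.id to the JOIN

Corrected query:
SELECT c.id, p.name, c.amount FROM customers p JOIN purchases c ON c.customer_id = p.id

Result:
id | name  | amount 
---+-------+--------
1  | Dave  | 1689.23
2  | Bob   | 1367.1 
3  | Eve   | 570.09 
4  | Carol | 66.19  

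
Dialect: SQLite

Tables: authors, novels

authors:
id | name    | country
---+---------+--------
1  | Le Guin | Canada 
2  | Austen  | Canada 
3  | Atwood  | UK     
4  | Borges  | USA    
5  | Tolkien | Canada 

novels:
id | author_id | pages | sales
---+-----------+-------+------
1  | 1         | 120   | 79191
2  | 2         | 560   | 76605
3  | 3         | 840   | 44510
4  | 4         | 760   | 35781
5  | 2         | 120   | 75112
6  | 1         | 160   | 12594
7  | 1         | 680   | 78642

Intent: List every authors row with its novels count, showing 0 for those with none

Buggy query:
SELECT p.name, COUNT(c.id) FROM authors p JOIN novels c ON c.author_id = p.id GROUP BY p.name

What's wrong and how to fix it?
Bug: INNER JOIN drops authors rows that have no matching novels rows

Fix: Switch to LEFT JOIN to retain unmatched parent rows

Corrected query:
SELECT p.name, COUNT(c.id) FROM authors p LEFT JOIN novels c ON c.author_id = p.id GROUP BY p.name

Result:
name    | COUNT(c.id)
--------+------------
Atwood  | 1          
Austen  | 2          
Borges  | 1          
Le Guin | 3          
Tolkien | 0          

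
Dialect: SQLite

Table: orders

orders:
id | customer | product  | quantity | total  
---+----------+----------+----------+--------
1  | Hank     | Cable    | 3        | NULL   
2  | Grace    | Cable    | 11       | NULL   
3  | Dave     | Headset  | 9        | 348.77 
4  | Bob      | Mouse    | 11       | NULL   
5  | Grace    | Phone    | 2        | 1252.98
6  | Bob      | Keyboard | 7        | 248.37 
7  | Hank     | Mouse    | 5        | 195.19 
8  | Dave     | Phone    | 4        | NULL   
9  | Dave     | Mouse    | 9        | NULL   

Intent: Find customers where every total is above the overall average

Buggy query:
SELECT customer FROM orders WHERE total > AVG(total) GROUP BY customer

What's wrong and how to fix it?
Bug: WHERE evaluates per row before aggregation, so AVG() is unavailable

Fix: Compute the overall average in a scalar subquery and compare each group's MIN against it in HAVING

Corrected query:
SELECT customer FROM orders GROUP BY customer HAVING MIN(total) > (SELECT AVG(total) FROM orders)

Result:
customer
--------
Grace   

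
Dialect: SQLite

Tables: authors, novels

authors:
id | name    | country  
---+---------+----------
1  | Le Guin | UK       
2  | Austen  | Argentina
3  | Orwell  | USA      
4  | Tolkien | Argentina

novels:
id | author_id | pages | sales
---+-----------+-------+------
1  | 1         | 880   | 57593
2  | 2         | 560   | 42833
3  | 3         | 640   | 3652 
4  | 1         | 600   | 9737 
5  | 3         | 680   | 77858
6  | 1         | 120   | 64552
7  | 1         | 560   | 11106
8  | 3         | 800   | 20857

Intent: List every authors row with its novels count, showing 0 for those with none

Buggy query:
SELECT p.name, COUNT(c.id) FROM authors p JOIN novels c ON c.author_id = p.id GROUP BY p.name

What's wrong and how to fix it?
Bug: An inner join excludes parents with zero children

Fix: Use LEFT JOIN so parents without children still appear (COUNT(c.id) gives 0)

Corrected query:
SELECT p.name, COUNT(c.id) FROM authors p LEFT JOIN novels c ON c.author_id = p.id GROUP BY p.name

Result:
name    | COUNT(c.id)
--------+------------
Austen  | 1          
Le Guin | 4          
Orwell  | 3          
Tolkien | 0          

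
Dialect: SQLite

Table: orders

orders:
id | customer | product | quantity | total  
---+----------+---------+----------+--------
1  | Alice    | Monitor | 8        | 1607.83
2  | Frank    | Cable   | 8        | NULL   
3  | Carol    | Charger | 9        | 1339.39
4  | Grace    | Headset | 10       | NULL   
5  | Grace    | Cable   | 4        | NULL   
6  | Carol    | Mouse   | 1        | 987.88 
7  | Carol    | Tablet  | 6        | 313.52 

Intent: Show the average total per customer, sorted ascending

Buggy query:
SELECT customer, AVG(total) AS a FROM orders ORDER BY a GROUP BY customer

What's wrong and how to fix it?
Bug: GROUP BY must precede ORDER BY

Fix: Move ORDER BY to the end, after GROUP BY

Corrected query:
SELECT customer, AVG(total) AS a FROM orders GROUP BY customer ORDER BY a

Result:
customer | a         
---------+-----------
Frank    | NULL      
Grace    | NULL      
Carol    | 880.263333
Alice    | 1607.83   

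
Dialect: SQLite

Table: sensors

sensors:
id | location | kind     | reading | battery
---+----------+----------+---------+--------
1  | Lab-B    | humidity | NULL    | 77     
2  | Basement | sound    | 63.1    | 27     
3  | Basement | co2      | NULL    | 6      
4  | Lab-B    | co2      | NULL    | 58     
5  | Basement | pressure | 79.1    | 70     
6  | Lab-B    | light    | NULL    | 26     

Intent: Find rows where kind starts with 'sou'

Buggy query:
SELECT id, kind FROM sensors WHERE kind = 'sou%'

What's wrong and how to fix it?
Bug: '=' compares the literal string including the % character; pattern matching needs LIKE

Fix: Replace '=' with LIKE so 'sou%' is treated as a pattern

Corrected query:
SELECT id, kind FROM sensors WHERE kind LIKE 'sou%'

Result:
id | kind 
---+------
2  | sound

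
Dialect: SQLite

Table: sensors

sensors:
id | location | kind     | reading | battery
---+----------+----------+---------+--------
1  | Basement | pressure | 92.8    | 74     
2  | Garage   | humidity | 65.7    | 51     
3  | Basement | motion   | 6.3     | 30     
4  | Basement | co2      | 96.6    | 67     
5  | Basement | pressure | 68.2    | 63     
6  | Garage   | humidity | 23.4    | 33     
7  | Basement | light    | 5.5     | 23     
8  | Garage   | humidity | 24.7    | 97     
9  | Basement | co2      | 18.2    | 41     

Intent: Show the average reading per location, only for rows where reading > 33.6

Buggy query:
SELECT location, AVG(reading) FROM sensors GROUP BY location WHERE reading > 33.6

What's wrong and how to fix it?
Bug: Row-level WHERE must come before GROUP BY in the clause order

Fix: Move the WHERE clause before GROUP BY

Corrected query:
SELECT location, AVG(reading) FROM sensors WHERE reading > 33.6 GROUP BY location

Result:
location | AVG(reading)
---------+-------------
Basement | 85.866667   
Garage   | 65.7        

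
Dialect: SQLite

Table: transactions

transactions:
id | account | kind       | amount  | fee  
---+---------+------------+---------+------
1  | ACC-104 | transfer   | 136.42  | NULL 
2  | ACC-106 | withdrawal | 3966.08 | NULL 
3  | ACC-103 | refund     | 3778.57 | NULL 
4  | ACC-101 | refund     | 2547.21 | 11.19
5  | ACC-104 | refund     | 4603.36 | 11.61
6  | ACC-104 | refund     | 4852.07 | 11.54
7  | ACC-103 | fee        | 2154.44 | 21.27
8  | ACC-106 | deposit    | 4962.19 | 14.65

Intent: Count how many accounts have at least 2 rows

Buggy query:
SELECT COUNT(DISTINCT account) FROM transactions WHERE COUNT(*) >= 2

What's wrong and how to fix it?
Bug: COUNT(*) cannot appear in WHERE; the per-group count doesn't exist yet

Fix: Use a subquery that GROUPs and filters with HAVING, then count its rows

Corrected query:
SELECT COUNT(*) FROM (SELECT account FROM transactions GROUP BY account HAVING COUNT(*) >= 2)

Result:
COUNT(*)
--------
3       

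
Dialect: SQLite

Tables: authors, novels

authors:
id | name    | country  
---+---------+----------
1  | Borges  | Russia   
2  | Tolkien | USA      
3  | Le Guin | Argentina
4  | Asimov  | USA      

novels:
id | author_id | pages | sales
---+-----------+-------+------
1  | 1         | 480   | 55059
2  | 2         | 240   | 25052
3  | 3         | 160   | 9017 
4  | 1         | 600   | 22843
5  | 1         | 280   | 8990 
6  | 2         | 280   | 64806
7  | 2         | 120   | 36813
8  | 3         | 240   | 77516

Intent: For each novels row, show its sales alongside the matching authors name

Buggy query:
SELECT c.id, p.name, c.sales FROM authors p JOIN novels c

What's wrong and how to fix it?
Bug: Missing join condition: each novels row is matched to all authors rows instead of just its own

Fix: Specify the join condition linking the foreign key to the parent id

Corrected query:
SELECT c.id, p.name, c.sales FROM authors p JOIN novels c ON c.author_id = p.id

Result:
id | name    | sales
---+---------+------
1  | Borges  | 55059
2  | Tolkien | 25052
3  | Le Guin | 9017 
4  | Borges  | 22843
5  | Borges  | 8990 
6  | Tolkien | 64806
7  | Tolkien | 36813
8  | Le Guin | 77516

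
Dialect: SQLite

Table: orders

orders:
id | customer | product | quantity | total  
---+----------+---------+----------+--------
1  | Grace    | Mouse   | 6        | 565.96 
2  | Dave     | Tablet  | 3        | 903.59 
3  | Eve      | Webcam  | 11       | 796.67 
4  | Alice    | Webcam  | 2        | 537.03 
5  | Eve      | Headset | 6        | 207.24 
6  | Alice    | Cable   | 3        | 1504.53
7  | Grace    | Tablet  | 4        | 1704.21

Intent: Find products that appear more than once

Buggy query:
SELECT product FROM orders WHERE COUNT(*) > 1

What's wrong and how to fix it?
Bug: WHERE can't reference COUNT(*); aggregates are computed after WHERE

Fix: GROUP BY product, then filter groups with HAVING COUNT(*) > 1

Corrected query:
SELECT product FROM orders GROUP BY product HAVING COUNT(*) > 1

Result:
product
-------
Tablet 
Webcam 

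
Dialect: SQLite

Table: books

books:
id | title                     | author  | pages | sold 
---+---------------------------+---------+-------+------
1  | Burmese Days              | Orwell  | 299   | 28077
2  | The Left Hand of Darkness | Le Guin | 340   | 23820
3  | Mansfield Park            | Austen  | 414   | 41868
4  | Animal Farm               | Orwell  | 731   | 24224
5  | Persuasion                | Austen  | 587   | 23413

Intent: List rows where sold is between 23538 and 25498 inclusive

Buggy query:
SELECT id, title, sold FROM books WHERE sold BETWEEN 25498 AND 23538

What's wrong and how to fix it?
Bug: BETWEEN expects the lower bound first; with 25498 AND 23538 the range is empty

Fix: Write BETWEEN 23538 AND 25498

Corrected query:
SELECT id, title, sold FROM books WHERE sold BETWEEN 23538 AND 25498

Result:
id | title                     | sold 
---+---------------------------+------
2  | The Left Hand of Darkness | 23820
4  | Animal Farm               | 24224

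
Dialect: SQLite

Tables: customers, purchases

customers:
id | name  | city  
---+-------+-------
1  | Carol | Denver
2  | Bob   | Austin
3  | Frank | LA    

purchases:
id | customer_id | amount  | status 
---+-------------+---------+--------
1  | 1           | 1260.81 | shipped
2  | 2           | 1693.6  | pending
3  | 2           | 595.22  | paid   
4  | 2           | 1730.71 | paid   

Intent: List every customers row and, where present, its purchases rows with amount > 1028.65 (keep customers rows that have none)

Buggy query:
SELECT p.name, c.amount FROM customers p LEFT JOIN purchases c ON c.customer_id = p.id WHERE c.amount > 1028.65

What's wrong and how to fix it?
Bug: Filtering c.amount in WHERE discards the NULL rows produced by LEFT JOIN, turning it into an inner join

Fix: Put 'c.amount > 1028.65' in the JOIN's ON clause instead of WHERE

Corrected query:
SELECT p.name, c.amount FROM customers p LEFT JOIN purchases c ON c.customer_id = p.id AND c.amount > 1028.65

Result:
name  | amount 
------+--------
Carol | 1260.81
Bob   | 1693.6 
Bob   | 1730.71
Frank | NULL   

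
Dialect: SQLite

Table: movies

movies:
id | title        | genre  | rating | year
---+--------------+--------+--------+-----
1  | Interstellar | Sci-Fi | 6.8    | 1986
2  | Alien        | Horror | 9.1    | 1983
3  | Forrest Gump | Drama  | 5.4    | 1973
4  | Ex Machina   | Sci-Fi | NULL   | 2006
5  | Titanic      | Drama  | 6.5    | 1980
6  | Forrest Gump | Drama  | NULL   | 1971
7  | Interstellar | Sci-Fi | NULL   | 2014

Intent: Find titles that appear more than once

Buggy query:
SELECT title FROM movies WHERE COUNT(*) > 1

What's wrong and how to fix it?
Bug: COUNT(*) is an aggregate and cannot be used in WHERE

Fix: Group first, then use HAVING for the count condition

Corrected query:
SELECT title FROM movies GROUP BY title HAVING COUNT(*) > 1

Result:
title       
------------
Forrest Gump
Interstellar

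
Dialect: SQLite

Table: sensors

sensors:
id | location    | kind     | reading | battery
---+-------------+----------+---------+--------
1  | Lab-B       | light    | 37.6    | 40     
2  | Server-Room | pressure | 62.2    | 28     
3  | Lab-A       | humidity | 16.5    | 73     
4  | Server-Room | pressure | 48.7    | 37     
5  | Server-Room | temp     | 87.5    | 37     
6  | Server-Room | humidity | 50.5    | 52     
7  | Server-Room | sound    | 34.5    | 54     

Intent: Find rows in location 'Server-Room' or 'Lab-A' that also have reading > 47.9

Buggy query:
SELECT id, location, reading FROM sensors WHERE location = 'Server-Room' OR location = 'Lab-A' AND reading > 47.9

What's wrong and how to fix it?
Bug: AND binds tighter than OR, so this parses as location = 'Server-Room' OR (location = 'Lab-A' AND reading > 47.9)

Fix: Add parentheses around the OR so the AND applies to both alternatives

Corrected query:
SELECT id, location, reading FROM sensors WHERE (location = 'Server-Room' OR location = 'Lab-A') AND reading > 47.9

Result:
id | location    | reading
---+-------------+--------
2  | Server-Room | 62.2   
4  | Server-Room | 48.7   
5  | Server-Room | 87.5   
6  | Server-Room | 50.5   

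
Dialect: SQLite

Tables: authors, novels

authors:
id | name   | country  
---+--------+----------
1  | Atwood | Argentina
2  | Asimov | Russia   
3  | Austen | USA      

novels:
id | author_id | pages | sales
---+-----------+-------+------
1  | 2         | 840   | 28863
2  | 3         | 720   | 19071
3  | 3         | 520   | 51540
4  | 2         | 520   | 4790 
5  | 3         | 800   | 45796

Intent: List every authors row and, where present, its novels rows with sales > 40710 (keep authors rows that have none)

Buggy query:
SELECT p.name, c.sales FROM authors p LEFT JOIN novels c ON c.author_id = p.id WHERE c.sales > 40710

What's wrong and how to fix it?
Bug: A WHERE condition on the right-hand table after LEFT JOIN drops unmatched parents

Fix: Put 'c.sales > 40710' in the JOIN's ON clause instead of WHERE

Corrected query:
SELECT p.name, c.sales FROM authors p LEFT JOIN novels c ON c.author_id = p.id AND c.sales > 40710

Result:
name   | sales
-------+------
Atwood | NULL 
Asimov | NULL 
Austen | 45796
Austen | 51540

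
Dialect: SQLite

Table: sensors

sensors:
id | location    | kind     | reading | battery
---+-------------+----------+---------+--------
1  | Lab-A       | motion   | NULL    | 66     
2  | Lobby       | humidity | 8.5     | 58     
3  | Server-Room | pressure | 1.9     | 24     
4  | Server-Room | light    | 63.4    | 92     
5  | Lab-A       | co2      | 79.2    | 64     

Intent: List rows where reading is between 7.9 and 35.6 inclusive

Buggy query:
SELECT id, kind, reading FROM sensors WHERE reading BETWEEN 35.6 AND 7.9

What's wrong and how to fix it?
Bug: BETWEEN expects the lower bound first; with 35.6 AND 7.9 the range is empty

Fix: Write BETWEEN 7.9 AND 35.6

Corrected query:
SELECT id, kind, reading FROM sensors WHERE reading BETWEEN 7.9 AND 35.6

Result:
id | kind     | reading
---+----------+--------
2  | humidity | 8.5    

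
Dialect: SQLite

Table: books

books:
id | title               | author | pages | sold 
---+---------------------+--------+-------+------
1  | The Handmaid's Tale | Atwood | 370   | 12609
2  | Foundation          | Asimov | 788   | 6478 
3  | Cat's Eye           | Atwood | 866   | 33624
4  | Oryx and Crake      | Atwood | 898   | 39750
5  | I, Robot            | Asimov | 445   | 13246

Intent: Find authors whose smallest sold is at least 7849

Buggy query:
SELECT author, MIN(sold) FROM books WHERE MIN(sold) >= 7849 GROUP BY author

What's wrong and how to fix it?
Bug: MIN() in WHERE is a misuse of aggregate

Fix: Replace WHERE with HAVING after the GROUP BY

Corrected query:
SELECT author, MIN(sold) FROM books GROUP BY author HAVING MIN(sold) >= 7849

Result:
author | MIN(sold)
-------+----------
Atwood | 12609    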